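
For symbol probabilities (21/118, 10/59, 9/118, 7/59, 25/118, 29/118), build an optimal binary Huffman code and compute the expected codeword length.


Huffman construction (repeatedly merge the two least-probable nodes; each merge adds 1 bit to every symbol beneath it): 9/118 + 7/59 = 23/118; 10/59 + 21/118 = 41/118; 23/118 + 25/118 = 24/59; 29/118 + 41/118 = 35/59; 24/59 + 35/59 = 1. Resulting codeword lengths (in the order the probabilities were given): (3, 3, 3, 3, 2, 2). L_avg = sum(p_i * l_i) = 21/118*3 + 10/59*3 + 9/118*3 + 7/59*3 + 25/118*2 + 29/118*2 = 150/59 = 2.5424

2.5424 bits


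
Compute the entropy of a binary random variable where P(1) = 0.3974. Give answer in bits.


H = -p*log2(p) - (1-p)*log2(1-p). -0.3974*log2(0.3974) = 0.529073; -0.6026*log2(0.6026) = 0.440336. H = 0.529073 + 0.440336 = 0.9694

0.9694 bits


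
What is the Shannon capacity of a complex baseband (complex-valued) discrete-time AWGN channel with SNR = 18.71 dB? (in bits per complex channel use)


SNR_linear = 10^(18.71/10) = 74.3019; C = log2(1 + SNR_linear) = log2(1 + 74.3019) = 6.2346

6.2346 bits/channel use


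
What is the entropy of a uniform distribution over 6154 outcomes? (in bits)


H = log2(n) = log2(6154) = 12.5873

12.5873 bits


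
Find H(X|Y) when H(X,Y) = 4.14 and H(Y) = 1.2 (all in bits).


H(X|Y) = H(X,Y) - H(Y) = 4.14 - 1.2 = 2.94

2.94 bits


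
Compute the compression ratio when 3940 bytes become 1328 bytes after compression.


Ratio = original / compressed = 3940 / 1328 = 2.9669

2.9669


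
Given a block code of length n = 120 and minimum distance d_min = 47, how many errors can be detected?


Detection capability = d_min - 1 = 47 - 1 = 46

46 errors


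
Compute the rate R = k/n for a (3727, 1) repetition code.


Rate = k/n = 1/3727

1/3727


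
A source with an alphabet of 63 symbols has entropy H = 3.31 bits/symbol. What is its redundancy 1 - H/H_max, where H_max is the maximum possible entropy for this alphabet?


H_max = log2(K) = log2(63) = 5.9773 bits/symbol. Redundancy = 1 - H/H_max = 1 - 3.31/5.9773 = 1 - 0.5538 = 0.4462

0.4462


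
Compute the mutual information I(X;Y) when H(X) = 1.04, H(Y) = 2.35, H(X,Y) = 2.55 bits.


I(X;Y) = H(X) + H(Y) - H(X,Y) = 1.04 + 2.35 - 2.55 = 0.84

0.84 bits


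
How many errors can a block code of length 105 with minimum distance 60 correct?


Correction capability = floor((d-1)/2) = floor((60-1)/2) = 29

29 errors


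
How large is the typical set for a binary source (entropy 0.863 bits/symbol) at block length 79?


log2|A_typical| = nH = 79 * 0.863 = 68.177, so |A_typical| ~ 2^68.177 = 3.337e+20

3.337e+20


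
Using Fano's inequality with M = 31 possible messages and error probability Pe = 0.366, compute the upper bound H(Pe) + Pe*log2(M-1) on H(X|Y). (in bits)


H(Pe) = -Pe*log2(Pe) - (1-Pe)*log2(1-Pe) = -0.366*log2(0.366) - 0.634*log2(0.634) = 0.530731 + 0.416820 = 0.9476. Pe*log2(M-1) = 0.366*log2(30) = 1.795922. Bound = H(Pe) + Pe*log2(M-1) = 0.530731 + 0.416820 + 1.795922 = 2.7435

2.7435 bits


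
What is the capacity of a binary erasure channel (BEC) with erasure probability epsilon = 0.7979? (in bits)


C = 1 - epsilon = 1 - 0.7979 = 0.2021

0.2021 bits


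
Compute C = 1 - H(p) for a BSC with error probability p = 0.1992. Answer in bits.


H(p) = -p*log2(p) - (1-p)*log2(1-p) = -0.1992*log2(0.1992) - 0.8008*log2(0.8008) = 0.463680 + 0.256645 = 0.7203. C = 1 - H(p) = 1 - 0.7203 = 0.2797

0.2797 bits


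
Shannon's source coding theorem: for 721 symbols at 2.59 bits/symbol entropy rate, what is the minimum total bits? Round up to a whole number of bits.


Minimum bits >= n * H = 721 * 2.59 = 1867.39, rounded up to a whole number of bits = 1868

1868 bits


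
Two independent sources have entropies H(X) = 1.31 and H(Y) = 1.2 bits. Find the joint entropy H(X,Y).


For independent variables, H(X,Y) = H(X) + H(Y) = 1.31 + 1.2 = 2.51

2.51 bits


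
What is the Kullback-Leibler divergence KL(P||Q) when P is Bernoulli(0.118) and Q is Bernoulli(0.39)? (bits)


KL = p*log2(p/q) + (1-p)*log2((1-p)/(1-q)) = 0.118*log2(0.118/0.39) + 0.882*log2(0.882/0.61) = 0.2657

0.2657 bits


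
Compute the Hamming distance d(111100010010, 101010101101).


Count differing positions: . ^ . ^ ^ . ^ ^ ^ ^ ^ ^ = 9 differences

9


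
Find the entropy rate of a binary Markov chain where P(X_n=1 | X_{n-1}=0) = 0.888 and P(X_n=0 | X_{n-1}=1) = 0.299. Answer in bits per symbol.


Stationary distribution: pi_0 = p10/(p01+p10) = 0.2519, pi_1 = 0.7481. Entropy rate H' = pi_0*H(p01) + pi_1*H(p10) = 0.2519*0.5059 + 0.7481*0.8801 = 0.7858

0.7858 bits/symbol


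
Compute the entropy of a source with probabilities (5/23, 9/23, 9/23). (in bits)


H = -sum(p_i * log2(p_i)). Terms: -(5/23)*log2(5/23) = 0.478616; -(9/23)*log2(9/23) = 0.529684; -(9/23)*log2(9/23) = 0.529684. H = 0.478616 + 0.529684 + 0.529684 = 1.538

1.538 bits


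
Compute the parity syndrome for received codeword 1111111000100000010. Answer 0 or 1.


Syndrome = XOR of all bits = 1 XOR 1 XOR 1 XOR 1 XOR 1 XOR 1 XOR 1 XOR 0 XOR 0 XOR 0 XOR 1 XOR 0 XOR 0 XOR 0 XOR 0 XOR 0 XOR 0 XOR 1 XOR 0 = 1

1


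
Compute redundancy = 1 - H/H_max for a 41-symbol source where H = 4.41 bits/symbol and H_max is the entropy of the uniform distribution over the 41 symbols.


H_max = log2(K) = log2(41) = 5.3576 bits/symbol. Redundancy = 1 - H/H_max = 1 - 4.41/5.3576 = 1 - 0.8231 = 0.1769

0.1769


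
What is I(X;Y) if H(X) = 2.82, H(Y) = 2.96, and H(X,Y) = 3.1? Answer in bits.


I(X;Y) = H(X) + H(Y) - H(X,Y) = 2.82 + 2.96 - 3.1 = 2.68

2.68 bits


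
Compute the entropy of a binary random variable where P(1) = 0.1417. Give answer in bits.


H = -p*log2(p) - (1-p)*log2(1-p). -0.1417*log2(0.1417) = 0.399465; -0.8583*log2(0.8583) = 0.189209. H = 0.399465 + 0.189209 = 0.5887

0.5887 bits


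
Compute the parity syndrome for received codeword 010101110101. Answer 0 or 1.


Syndrome = XOR of all bits = 0 XOR 1 XOR 0 XOR 1 XOR 0 XOR 1 XOR 1 XOR 1 XOR 0 XOR 1 XOR 0 XOR 1 = 1

1


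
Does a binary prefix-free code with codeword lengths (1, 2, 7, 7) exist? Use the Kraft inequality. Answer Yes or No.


Kraft sum = sum(2^(-l_i)) = 0.7656, need <= 1. Result: satisfied (a binary prefix-free code with these lengths exists)

Yes


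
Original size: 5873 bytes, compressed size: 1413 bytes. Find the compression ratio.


Ratio = original / compressed = 5873 / 1413 = 4.1564

4.1564


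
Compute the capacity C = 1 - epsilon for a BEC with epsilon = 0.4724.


C = 1 - epsilon = 1 - 0.4724 = 0.5276

0.5276 bits


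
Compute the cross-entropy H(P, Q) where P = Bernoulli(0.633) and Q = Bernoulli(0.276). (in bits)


H(P,Q) = -p*log2(q) - (1-p)*log2(1-q). -0.633*log2(0.276) = 1.175645; -0.367*log2(0.724) = 0.170999. H(P,Q) = 1.175645 + 0.170999 = 1.3466

1.3466 bits


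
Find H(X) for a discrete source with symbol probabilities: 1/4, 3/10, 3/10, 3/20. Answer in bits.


H = -sum(p_i * log2(p_i)). Terms: -(1/4)*log2(1/4) = 0.500000; -(3/10)*log2(3/10) = 0.521090; -(3/10)*log2(3/10) = 0.521090; -(3/20)*log2(3/20) = 0.410545. H = 0.500000 + 0.521090 + 0.521090 + 0.410545 = 1.9527

1.9527 bits


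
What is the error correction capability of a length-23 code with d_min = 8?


Correction capability = floor((d-1)/2) = floor((8-1)/2) = 3

3 errors


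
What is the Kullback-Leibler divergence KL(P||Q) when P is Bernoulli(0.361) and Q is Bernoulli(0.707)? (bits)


KL = p*log2(p/q) + (1-p)*log2((1-p)/(1-q)) = 0.361*log2(0.361/0.707) + 0.639*log2(0.639/0.293) = 0.3688

0.3688 bits


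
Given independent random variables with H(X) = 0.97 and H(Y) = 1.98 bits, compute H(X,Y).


For independent variables, H(X,Y) = H(X) + H(Y) = 0.97 + 1.98 = 2.95

2.95 bits


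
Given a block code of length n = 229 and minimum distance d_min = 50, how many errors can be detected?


Detection capability = d_min - 1 = 50 - 1 = 49

49 errors


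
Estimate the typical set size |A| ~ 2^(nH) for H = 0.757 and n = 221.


log2|A_typical| = nH = 221 * 0.757 = 167.297, so |A_typical| ~ 2^167.297 = 2.298e+50

2.298e+50


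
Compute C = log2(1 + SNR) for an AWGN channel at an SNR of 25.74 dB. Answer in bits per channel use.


SNR_linear = 10^(25.74/10) = 374.973; C = log2(1 + SNR_linear) = log2(1 + 374.973) = 8.5545

8.5545 bits/channel use


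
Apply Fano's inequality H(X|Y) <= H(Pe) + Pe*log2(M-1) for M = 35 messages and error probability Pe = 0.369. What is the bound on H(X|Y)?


H(Pe) = -Pe*log2(Pe) - (1-Pe)*log2(1-Pe) = -0.369*log2(0.369) - 0.631*log2(0.631) = 0.530735 + 0.419166 = 0.9499. Pe*log2(M-1) = 0.369*log2(34) = 1.877274. Bound = H(Pe) + Pe*log2(M-1) = 0.530735 + 0.419166 + 1.877274 = 2.8272

2.8272 bits


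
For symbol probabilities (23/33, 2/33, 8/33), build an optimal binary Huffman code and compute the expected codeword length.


Huffman construction (repeatedly merge the two least-probable nodes; each merge adds 1 bit to every symbol beneath it): 2/33 + 8/33 = 10/33; 10/33 + 23/33 = 1. Resulting codeword lengths (in the order the probabilities were given): (1, 2, 2). L_avg = sum(p_i * l_i) = 23/33*1 + 2/33*2 + 8/33*2 = 43/33 = 1.303

1.303 bits


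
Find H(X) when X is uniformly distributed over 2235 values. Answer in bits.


H = log2(n) = log2(2235) = 11.1261

11.1261 bits


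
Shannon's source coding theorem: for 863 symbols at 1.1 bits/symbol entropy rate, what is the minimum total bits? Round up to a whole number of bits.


Minimum bits >= n * H = 863 * 1.1 = 949.3, rounded up to a whole number of bits = 950

950 bits


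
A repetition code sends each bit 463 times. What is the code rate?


Rate = k/n = 1/463

1/463


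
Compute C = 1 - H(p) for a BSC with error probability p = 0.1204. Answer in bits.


H(p) = -p*log2(p) - (1-p)*log2(1-p) = -0.1204*log2(0.1204) - 0.8796*log2(0.8796) = 0.367713 + 0.162797 = 0.5305. C = 1 - H(p) = 1 - 0.5305 = 0.4695

0.4695 bits


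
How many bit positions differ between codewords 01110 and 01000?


Count differing positions: . . ^ ^ . = 2 differences

2


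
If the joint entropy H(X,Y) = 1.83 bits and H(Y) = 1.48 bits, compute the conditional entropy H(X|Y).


H(X|Y) = H(X,Y) - H(Y) = 1.83 - 1.48 = 0.35

0.35 bits


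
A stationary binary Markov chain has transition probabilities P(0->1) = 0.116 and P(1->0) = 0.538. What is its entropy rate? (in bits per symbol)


Stationary distribution: pi_0 = p10/(p01+p10) = 0.8226, pi_1 = 0.1774. Entropy rate H' = pi_0*H(p01) + pi_1*H(p10) = 0.8226*0.5178 + 0.1774*0.9958 = 0.6025

0.6025 bits/symbol


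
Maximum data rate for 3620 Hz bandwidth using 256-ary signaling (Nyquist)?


Rate = 2 * B * log2(M) = 2 * 3620 * 8.0 = 57920.0

57920.0 bps


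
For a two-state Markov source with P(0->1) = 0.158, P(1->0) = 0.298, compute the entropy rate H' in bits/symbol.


Stationary distribution: pi_0 = p10/(p01+p10) = 0.6535, pi_1 = 0.3465. Entropy rate H' = pi_0*H(p01) + pi_1*H(p10) = 0.6535*0.6295 + 0.3465*0.8788 = 0.7159

0.7159 bits/symbol


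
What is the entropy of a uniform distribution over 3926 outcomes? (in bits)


H = log2(n) = log2(3926) = 11.9388

11.9388 bits


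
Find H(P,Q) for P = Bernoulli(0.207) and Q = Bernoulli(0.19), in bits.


H(P,Q) = -p*log2(q) - (1-p)*log2(1-q). -0.207*log2(0.19) = 0.495957; -0.793*log2(0.81) = 0.241077. H(P,Q) = 0.495957 + 0.241077 = 0.737

0.737 bits


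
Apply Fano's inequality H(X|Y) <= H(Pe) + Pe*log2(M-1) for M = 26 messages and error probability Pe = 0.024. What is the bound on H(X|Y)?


H(Pe) = -Pe*log2(Pe) - (1-Pe)*log2(1-Pe) = -0.024*log2(0.024) - 0.976*log2(0.976) = 0.129140 + 0.034206 = 0.1633. Pe*log2(M-1) = 0.024*log2(25) = 0.111453. Bound = H(Pe) + Pe*log2(M-1) = 0.129140 + 0.034206 + 0.111453 = 0.2748

0.2748 bits


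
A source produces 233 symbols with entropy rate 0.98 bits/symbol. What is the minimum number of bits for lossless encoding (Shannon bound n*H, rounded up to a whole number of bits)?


Minimum bits >= n * H = 233 * 0.98 = 228.34, rounded up to a whole number of bits = 229

229 bits


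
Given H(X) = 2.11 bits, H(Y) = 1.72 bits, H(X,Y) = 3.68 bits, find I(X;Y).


I(X;Y) = H(X) + H(Y) - H(X,Y) = 2.11 + 1.72 - 3.68 = 0.15

0.15 bits


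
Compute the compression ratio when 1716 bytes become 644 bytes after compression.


Ratio = original / compressed = 1716 / 644 = 2.6646

2.6646


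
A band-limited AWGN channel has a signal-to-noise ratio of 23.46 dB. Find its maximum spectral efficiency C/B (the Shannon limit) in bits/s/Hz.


SNR_linear = 10^(23.46/10) = 221.8196; C/B = log2(1 + SNR_linear) = log2(1 + 221.8196) = 7.7997

7.7997 bits/s/Hz


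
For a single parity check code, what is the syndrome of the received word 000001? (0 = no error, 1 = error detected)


Syndrome = XOR of all bits = 0 XOR 0 XOR 0 XOR 0 XOR 0 XOR 1 = 1

1


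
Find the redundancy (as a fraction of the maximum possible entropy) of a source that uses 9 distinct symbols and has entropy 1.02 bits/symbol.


H_max = log2(K) = log2(9) = 3.1699 bits/symbol. Redundancy = 1 - H/H_max = 1 - 1.02/3.1699 = 1 - 0.3218 = 0.6782

0.6782


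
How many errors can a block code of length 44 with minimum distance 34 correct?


Correction capability = floor((d-1)/2) = floor((34-1)/2) = 16

16 errors


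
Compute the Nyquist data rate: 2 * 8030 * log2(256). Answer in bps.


Rate = 2 * B * log2(M) = 2 * 8030 * 8.0 = 128480.0

128480.0 bps


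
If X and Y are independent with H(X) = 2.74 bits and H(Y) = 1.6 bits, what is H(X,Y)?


For independent variables, H(X,Y) = H(X) + H(Y) = 2.74 + 1.6 = 4.34

4.34 bits


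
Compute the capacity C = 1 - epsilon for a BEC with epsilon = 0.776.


C = 1 - epsilon = 1 - 0.776 = 0.224

0.224 bits


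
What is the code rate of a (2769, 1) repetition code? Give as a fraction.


Rate = k/n = 1/2769

1/2769


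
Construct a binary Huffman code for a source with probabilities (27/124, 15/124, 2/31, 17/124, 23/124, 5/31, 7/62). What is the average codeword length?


Huffman construction (repeatedly merge the two least-probable nodes; each merge adds 1 bit to every symbol beneath it): 2/31 + 7/62 = 11/62; 15/124 + 17/124 = 8/31; 5/31 + 11/62 = 21/62; 23/124 + 27/124 = 25/62; 8/31 + 21/62 = 37/62; 25/62 + 37/62 = 1. Resulting codeword lengths (in the order the probabilities were given): (2, 3, 4, 3, 2, 3, 4). L_avg = sum(p_i * l_i) = 27/124*2 + 15/124*3 + 2/31*4 + 17/124*3 + 23/124*2 + 5/31*3 + 7/62*4 = 86/31 = 2.7742

2.7742 bits


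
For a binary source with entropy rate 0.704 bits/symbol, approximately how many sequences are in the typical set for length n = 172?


log2|A_typical| = nH = 172 * 0.704 = 121.088, so |A_typical| ~ 2^121.088 = 2.826e+36

2.826e+36


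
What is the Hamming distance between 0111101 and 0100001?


Count differing positions: . . ^ ^ ^ . . = 3 differences

3


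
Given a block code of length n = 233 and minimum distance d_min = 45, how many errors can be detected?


Detection capability = d_min - 1 = 45 - 1 = 44

44 errors


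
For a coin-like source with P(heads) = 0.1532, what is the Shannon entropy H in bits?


H = -p*log2(p) - (1-p)*log2(1-p). -0.1532*log2(0.1532) = 0.414638; -0.8468*log2(0.8468) = 0.203153. H = 0.414638 + 0.203153 = 0.6178

0.6178 bits


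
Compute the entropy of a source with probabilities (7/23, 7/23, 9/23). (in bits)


H = -sum(p_i * log2(p_i)). Terms: -(7/23)*log2(7/23) = 0.522324; -(7/23)*log2(7/23) = 0.522324; -(9/23)*log2(9/23) = 0.529684. H = 0.522324 + 0.522324 + 0.529684 = 1.5743

1.5743 bits


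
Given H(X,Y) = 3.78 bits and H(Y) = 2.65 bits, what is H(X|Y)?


H(X|Y) = H(X,Y) - H(Y) = 3.78 - 2.65 = 1.13

1.13 bits


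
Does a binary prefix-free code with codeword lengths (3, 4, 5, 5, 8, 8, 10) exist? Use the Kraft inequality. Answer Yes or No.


Kraft sum = sum(2^(-l_i)) = 0.2588, need <= 1. Result: satisfied (a binary prefix-free code with these lengths exists)

Yes


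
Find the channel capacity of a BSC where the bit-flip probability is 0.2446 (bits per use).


H(p) = -p*log2(p) - (1-p)*log2(1-p) = -0.2446*log2(0.2446) - 0.7554*log2(0.7554) = 0.496906 + 0.305701 = 0.8026. C = 1 - H(p) = 1 - 0.8026 = 0.1974

0.1974 bits


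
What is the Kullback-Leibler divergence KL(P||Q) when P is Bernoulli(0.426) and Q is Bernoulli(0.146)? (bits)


KL = p*log2(p/q) + (1-p)*log2((1-p)/(1-q)) = 0.426*log2(0.426/0.146) + 0.574*log2(0.574/0.854) = 0.3291

0.3291 bits


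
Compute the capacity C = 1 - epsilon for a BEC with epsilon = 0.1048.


C = 1 - epsilon = 1 - 0.1048 = 0.8952

0.8952 bits


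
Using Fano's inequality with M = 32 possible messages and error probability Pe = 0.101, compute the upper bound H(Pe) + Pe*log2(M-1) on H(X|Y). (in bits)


H(Pe) = -Pe*log2(Pe) - (1-Pe)*log2(1-Pe) = -0.101*log2(0.101) - 0.899*log2(0.899) = 0.334065 + 0.138093 = 0.4722. Pe*log2(M-1) = 0.101*log2(31) = 0.500374. Bound = H(Pe) + Pe*log2(M-1) = 0.334065 + 0.138093 + 0.500374 = 0.9725

0.9725 bits


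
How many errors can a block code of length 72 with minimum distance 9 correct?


Correction capability = floor((d-1)/2) = floor((9-1)/2) = 4

4 errors


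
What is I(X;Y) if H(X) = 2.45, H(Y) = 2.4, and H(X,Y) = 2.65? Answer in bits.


I(X;Y) = H(X) + H(Y) - H(X,Y) = 2.45 + 2.4 - 2.65 = 2.2

2.2 bits


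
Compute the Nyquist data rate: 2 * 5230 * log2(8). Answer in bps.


Rate = 2 * B * log2(M) = 2 * 5230 * 3.0 = 31380.0

31380.0 bps


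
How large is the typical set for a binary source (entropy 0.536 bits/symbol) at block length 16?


log2|A_typical| = nH = 16 * 0.536 = 8.576, so |A_typical| ~ 2^8.576 = 3.816e+02

3.816e+02


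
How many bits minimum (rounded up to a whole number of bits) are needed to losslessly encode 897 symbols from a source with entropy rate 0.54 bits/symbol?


Minimum bits >= n * H = 897 * 0.54 = 484.38, rounded up to a whole number of bits = 485

485 bits


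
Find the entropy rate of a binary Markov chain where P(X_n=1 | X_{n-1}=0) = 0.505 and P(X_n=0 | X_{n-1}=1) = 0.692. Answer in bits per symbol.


Stationary distribution: pi_0 = p10/(p01+p10) = 0.5781, pi_1 = 0.4219. Entropy rate H' = pi_0*H(p01) + pi_1*H(p10) = 0.5781*0.9999 + 0.4219*0.8909 = 0.9539

0.9539 bits/symbol


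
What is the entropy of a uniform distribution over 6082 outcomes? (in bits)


H = log2(n) = log2(6082) = 12.5703

12.5703 bits


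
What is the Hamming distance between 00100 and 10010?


Count differing positions: ^ . ^ ^ . = 3 differences

3


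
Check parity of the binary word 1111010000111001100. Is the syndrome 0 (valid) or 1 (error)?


Syndrome = XOR of all bits = 1 XOR 1 XOR 1 XOR 1 XOR 0 XOR 1 XOR 0 XOR 0 XOR 0 XOR 0 XOR 1 XOR 1 XOR 1 XOR 0 XOR 0 XOR 1 XOR 1 XOR 0 XOR 0 = 0

0


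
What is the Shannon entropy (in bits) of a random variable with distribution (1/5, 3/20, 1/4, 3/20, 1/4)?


H = -sum(p_i * log2(p_i)). Terms: -(1/5)*log2(1/5) = 0.464386; -(3/20)*log2(3/20) = 0.410545; -(1/4)*log2(1/4) = 0.500000; -(3/20)*log2(3/20) = 0.410545; -(1/4)*log2(1/4) = 0.500000. H = 0.464386 + 0.410545 + 0.500000 + 0.410545 + 0.500000 = 2.2855

2.2855 bits


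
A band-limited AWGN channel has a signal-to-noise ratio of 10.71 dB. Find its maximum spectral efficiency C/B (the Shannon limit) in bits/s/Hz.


SNR_linear = 10^(10.71/10) = 11.7761; C/B = log2(1 + SNR_linear) = log2(1 + 11.7761) = 3.6754

3.6754 bits/s/Hz


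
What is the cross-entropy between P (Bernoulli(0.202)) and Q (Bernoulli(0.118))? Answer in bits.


H(P,Q) = -p*log2(q) - (1-p)*log2(1-q). -0.202*log2(0.118) = 0.622795; -0.798*log2(0.882) = 0.144557. H(P,Q) = 0.622795 + 0.144557 = 0.7674

0.7674 bits


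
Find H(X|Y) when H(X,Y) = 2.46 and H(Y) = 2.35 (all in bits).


H(X|Y) = H(X,Y) - H(Y) = 2.46 - 2.35 = 0.11

0.11 bits


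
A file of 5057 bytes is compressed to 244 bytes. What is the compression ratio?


Ratio = original / compressed = 5057 / 244 = 20.7254

20.7254


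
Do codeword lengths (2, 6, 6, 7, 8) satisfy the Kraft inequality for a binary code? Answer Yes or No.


Kraft sum = sum(2^(-l_i)) = 0.293, need <= 1. Result: satisfied (a binary prefix-free code with these lengths exists)

Yes


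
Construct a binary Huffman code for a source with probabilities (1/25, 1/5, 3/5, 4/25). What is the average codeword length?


Huffman construction (repeatedly merge the two least-probable nodes; each merge adds 1 bit to every symbol beneath it): 1/25 + 4/25 = 1/5; 1/5 + 1/5 = 2/5; 2/5 + 3/5 = 1. Resulting codeword lengths (in the order the probabilities were given): (3, 2, 1, 3). L_avg = sum(p_i * l_i) = 1/25*3 + 1/5*2 + 3/5*1 + 4/25*3 = 8/5 = 1.6

1.6 bits


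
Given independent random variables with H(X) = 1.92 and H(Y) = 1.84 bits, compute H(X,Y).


For independent variables, H(X,Y) = H(X) + H(Y) = 1.92 + 1.84 = 3.76

3.76 bits


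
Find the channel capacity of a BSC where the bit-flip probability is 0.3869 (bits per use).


H(p) = -p*log2(p) - (1-p)*log2(1-p) = -0.3869*log2(0.3869) - 0.6131*log2(0.6131) = 0.530040 + 0.432729 = 0.9628. C = 1 - H(p) = 1 - 0.9628 = 0.0372

0.0372 bits


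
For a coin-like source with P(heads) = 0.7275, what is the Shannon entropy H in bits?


H = -p*log2(p) - (1-p)*log2(1-p). -0.7275*log2(0.7275) = 0.333909; -0.2725*log2(0.2725) = 0.511121. H = 0.333909 + 0.511121 = 0.845

0.845 bits


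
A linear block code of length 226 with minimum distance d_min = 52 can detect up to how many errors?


Detection capability = d_min - 1 = 52 - 1 = 51

51 errors


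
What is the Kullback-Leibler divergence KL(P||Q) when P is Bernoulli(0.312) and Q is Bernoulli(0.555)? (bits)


KL = p*log2(p/q) + (1-p)*log2((1-p)/(1-q)) = 0.312*log2(0.312/0.555) + 0.688*log2(0.688/0.445) = 0.1732

0.1732 bits


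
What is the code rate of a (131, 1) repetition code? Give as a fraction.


Rate = k/n = 1/131

1/131


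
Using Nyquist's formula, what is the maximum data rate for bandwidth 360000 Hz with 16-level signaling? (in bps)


Rate = 2 * B * log2(M) = 2 * 360000 * 4.0 = 2880000.0

2880000.0 bps


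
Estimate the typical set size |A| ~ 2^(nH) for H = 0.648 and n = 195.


log2|A_typical| = nH = 195 * 0.648 = 126.36, so |A_typical| ~ 2^126.36 = 1.092e+38

1.092e+38


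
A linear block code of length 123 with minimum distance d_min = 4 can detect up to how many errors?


Detection capability = d_min - 1 = 4 - 1 = 3

3 errors


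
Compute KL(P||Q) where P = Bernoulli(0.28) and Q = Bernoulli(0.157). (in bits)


KL = p*log2(p/q) + (1-p)*log2((1-p)/(1-q)) = 0.28*log2(0.28/0.157) + 0.72*log2(0.72/0.843) = 0.0699

0.0699 bits


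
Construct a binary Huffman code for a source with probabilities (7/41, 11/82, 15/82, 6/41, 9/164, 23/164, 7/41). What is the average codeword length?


Huffman construction (repeatedly merge the two least-probable nodes; each merge adds 1 bit to every symbol beneath it): 9/164 + 11/82 = 31/164; 23/164 + 6/41 = 47/164; 7/41 + 7/41 = 14/41; 15/82 + 31/164 = 61/164; 47/164 + 14/41 = 103/164; 61/164 + 103/164 = 1. Resulting codeword lengths (in the order the probabilities were given): (3, 3, 2, 3, 3, 3, 3). L_avg = sum(p_i * l_i) = 7/41*3 + 11/82*3 + 15/82*2 + 6/41*3 + 9/164*3 + 23/164*3 + 7/41*3 = 231/82 = 2.8171

2.8171 bits


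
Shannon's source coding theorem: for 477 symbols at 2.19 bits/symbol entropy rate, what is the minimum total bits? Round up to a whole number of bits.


Minimum bits >= n * H = 477 * 2.19 = 1044.63, rounded up to a whole number of bits = 1045

1045 bits


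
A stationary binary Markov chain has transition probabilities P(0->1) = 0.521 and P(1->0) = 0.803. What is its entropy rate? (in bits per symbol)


Stationary distribution: pi_0 = p10/(p01+p10) = 0.6065, pi_1 = 0.3935. Entropy rate H' = pi_0*H(p01) + pi_1*H(p10) = 0.6065*0.9987 + 0.3935*0.7159 = 0.8874

0.8874 bits/symbol


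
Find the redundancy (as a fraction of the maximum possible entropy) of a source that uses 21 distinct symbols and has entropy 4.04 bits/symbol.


H_max = log2(K) = log2(21) = 4.3923 bits/symbol. Redundancy = 1 - H/H_max = 1 - 4.04/4.3923 = 1 - 0.9198 = 0.0802

0.0802


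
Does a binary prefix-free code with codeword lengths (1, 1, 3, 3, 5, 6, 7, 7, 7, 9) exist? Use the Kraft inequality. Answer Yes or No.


Kraft sum = sum(2^(-l_i)) = 1.3223, need <= 1. Result: violated (a binary prefix-free code with these lengths cannot exist)

No


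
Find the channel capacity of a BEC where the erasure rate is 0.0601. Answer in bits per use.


C = 1 - epsilon = 1 - 0.0601 = 0.9399

0.9399 bits


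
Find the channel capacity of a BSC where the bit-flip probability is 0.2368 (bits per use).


H(p) = -p*log2(p) - (1-p)*log2(1-p) = -0.2368*log2(0.2368) - 0.7632*log2(0.7632) = 0.492132 + 0.297546 = 0.7897. C = 1 - H(p) = 1 - 0.7897 = 0.2103

0.2103 bits


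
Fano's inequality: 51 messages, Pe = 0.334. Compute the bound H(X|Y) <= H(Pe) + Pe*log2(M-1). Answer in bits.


H(Pe) = -Pe*log2(Pe) - (1-Pe)*log2(1-Pe) = -0.334*log2(0.334) - 0.666*log2(0.666) = 0.528415 + 0.390546 = 0.919. Pe*log2(M-1) = 0.334*log2(50) = 1.885048. Bound = H(Pe) + Pe*log2(M-1) = 0.528415 + 0.390546 + 1.885048 = 2.804

2.804 bits


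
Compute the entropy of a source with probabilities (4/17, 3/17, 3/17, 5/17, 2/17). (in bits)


H = -sum(p_i * log2(p_i)). Terms: -(4/17)*log2(4/17) = 0.491168; -(3/17)*log2(3/17) = 0.441618; -(3/17)*log2(3/17) = 0.441618; -(5/17)*log2(5/17) = 0.519275; -(2/17)*log2(2/17) = 0.363231. H = 0.491168 + 0.441618 + 0.441618 + 0.519275 + 0.363231 = 2.2569

2.2569 bits


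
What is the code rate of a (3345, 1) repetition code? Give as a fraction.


Rate = k/n = 1/3345

1/3345


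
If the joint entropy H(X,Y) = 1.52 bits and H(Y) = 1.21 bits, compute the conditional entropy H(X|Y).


H(X|Y) = H(X,Y) - H(Y) = 1.52 - 1.21 = 0.31

0.31 bits


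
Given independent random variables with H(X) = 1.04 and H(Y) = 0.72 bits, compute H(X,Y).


For independent variables, H(X,Y) = H(X) + H(Y) = 1.04 + 0.72 = 1.76

1.76 bits


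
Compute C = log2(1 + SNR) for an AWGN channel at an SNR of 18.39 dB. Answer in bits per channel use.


SNR_linear = 10^(18.39/10) = 69.024; C = log2(1 + SNR_linear) = log2(1 + 69.024) = 6.1298

6.1298 bits/channel use


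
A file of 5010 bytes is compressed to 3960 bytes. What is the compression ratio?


Ratio = original / compressed = 5010 / 3960 = 1.2652

1.2652


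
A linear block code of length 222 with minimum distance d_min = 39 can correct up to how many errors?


Correction capability = floor((d-1)/2) = floor((39-1)/2) = 19

19 errors


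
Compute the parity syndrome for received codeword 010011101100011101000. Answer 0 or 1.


Syndrome = XOR of all bits = 0 XOR 1 XOR 0 XOR 0 XOR 1 XOR 1 XOR 1 XOR 0 XOR 1 XOR 1 XOR 0 XOR 0 XOR 0 XOR 1 XOR 1 XOR 1 XOR 0 XOR 1 XOR 0 XOR 0 XOR 0 = 0

0


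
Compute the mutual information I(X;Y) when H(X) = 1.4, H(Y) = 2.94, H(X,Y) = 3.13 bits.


I(X;Y) = H(X) + H(Y) - H(X,Y) = 1.4 + 2.94 - 3.13 = 1.21

1.21 bits


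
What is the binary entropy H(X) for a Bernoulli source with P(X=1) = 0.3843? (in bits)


H = -p*log2(p) - (1-p)*log2(1-p). -0.3843*log2(0.3843) = 0.530217; -0.6157*log2(0.6157) = 0.430806. H = 0.530217 + 0.430806 = 0.961

0.961 bits


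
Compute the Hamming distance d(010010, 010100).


Count differing positions: . . . ^ ^ . = 2 differences

2


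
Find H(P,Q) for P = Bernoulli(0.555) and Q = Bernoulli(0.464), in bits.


H(P,Q) = -p*log2(q) - (1-p)*log2(1-q). -0.555*log2(0.464) = 0.614831; -0.445*log2(0.536) = 0.400364. H(P,Q) = 0.614831 + 0.400364 = 1.0152

1.0152 bits


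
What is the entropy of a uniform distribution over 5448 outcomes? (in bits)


H = log2(n) = log2(5448) = 12.4115

12.4115 bits


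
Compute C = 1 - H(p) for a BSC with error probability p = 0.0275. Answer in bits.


H(p) = -p*log2(p) - (1-p)*log2(1-p) = -0.0275*log2(0.0275) - 0.9725*log2(0.9725) = 0.142572 + 0.039124 = 0.1817. C = 1 - H(p) = 1 - 0.1817 = 0.8183

0.8183 bits


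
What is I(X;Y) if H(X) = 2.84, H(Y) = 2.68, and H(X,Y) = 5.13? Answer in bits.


I(X;Y) = H(X) + H(Y) - H(X,Y) = 2.84 + 2.68 - 5.13 = 0.39

0.39 bits


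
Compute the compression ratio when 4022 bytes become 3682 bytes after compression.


Ratio = original / compressed = 4022 / 3682 = 1.0923

1.0923


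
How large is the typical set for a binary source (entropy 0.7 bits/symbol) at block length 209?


log2|A_typical| = nH = 209 * 0.7 = 146.3, so |A_typical| ~ 2^146.3 = 1.098e+44

1.098e+44


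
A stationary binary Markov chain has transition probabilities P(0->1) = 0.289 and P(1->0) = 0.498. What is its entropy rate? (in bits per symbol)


Stationary distribution: pi_0 = p10/(p01+p10) = 0.6328, pi_1 = 0.3672. Entropy rate H' = pi_0*H(p01) + pi_1*H(p10) = 0.6328*0.8674 + 0.3672*1.0 = 0.9161

0.9161 bits/symbol


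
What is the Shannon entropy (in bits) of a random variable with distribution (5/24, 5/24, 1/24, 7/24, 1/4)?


H = -sum(p_i * log2(p_i)). Terms: -(5/24)*log2(5/24) = 0.471466; -(5/24)*log2(5/24) = 0.471466; -(1/24)*log2(1/24) = 0.191040; -(7/24)*log2(7/24) = 0.518469; -(1/4)*log2(1/4) = 0.500000. H = 0.471466 + 0.471466 + 0.191040 + 0.518469 + 0.500000 = 2.1524

2.1524 bits


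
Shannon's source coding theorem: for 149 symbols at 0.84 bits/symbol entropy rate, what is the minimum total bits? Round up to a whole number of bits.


Minimum bits >= n * H = 149 * 0.84 = 125.16, rounded up to a whole number of bits = 126

126 bits


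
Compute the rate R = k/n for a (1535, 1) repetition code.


Rate = k/n = 1/1535

1/1535


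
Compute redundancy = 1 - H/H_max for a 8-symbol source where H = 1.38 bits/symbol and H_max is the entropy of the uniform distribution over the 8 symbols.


H_max = log2(K) = log2(8) = 3.0 bits/symbol. Redundancy = 1 - H/H_max = 1 - 1.38/3.0 = 1 - 0.46 = 0.54

0.54


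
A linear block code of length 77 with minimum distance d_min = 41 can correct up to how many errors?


Correction capability = floor((d-1)/2) = floor((41-1)/2) = 20

20 errors


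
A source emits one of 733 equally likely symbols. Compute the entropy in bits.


H = log2(n) = log2(733) = 9.5177

9.5177 bits


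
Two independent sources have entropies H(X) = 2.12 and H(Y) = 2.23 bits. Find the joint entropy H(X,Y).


For independent variables, H(X,Y) = H(X) + H(Y) = 2.12 + 2.23 = 4.35

4.35 bits


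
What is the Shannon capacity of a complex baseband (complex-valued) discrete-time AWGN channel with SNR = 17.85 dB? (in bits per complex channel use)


SNR_linear = 10^(17.85/10) = 60.9537; C = log2(1 + SNR_linear) = log2(1 + 60.9537) = 5.9531

5.9531 bits/channel use


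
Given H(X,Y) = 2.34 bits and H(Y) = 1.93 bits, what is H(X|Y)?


H(X|Y) = H(X,Y) - H(Y) = 2.34 - 1.93 = 0.41

0.41 bits


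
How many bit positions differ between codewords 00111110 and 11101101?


Count differing positions: ^ ^ . ^ . . ^ ^ = 5 differences

5


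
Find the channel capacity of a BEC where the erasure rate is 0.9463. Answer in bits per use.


C = 1 - epsilon = 1 - 0.9463 = 0.0537

0.0537 bits


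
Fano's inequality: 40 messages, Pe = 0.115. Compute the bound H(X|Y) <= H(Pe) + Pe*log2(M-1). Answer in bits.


H(Pe) = -Pe*log2(Pe) - (1-Pe)*log2(1-Pe) = -0.115*log2(0.115) - 0.885*log2(0.885) = 0.358834 + 0.155982 = 0.5148. Pe*log2(M-1) = 0.115*log2(39) = 0.607821. Bound = H(Pe) + Pe*log2(M-1) = 0.358834 + 0.155982 + 0.607821 = 1.1226

1.1226 bits


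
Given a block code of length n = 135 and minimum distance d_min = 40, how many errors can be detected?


Detection capability = d_min - 1 = 40 - 1 = 39

39 errors


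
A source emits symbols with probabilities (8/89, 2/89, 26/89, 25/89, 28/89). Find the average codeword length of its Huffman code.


Huffman construction (repeatedly merge the two least-probable nodes; each merge adds 1 bit to every symbol beneath it): 2/89 + 8/89 = 10/89; 10/89 + 25/89 = 35/89; 26/89 + 28/89 = 54/89; 35/89 + 54/89 = 1. Resulting codeword lengths (in the order the probabilities were given): (3, 3, 2, 2, 2). L_avg = sum(p_i * l_i) = 8/89*3 + 2/89*3 + 26/89*2 + 25/89*2 + 28/89*2 = 188/89 = 2.1124

2.1124 bits


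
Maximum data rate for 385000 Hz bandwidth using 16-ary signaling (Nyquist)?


Rate = 2 * B * log2(M) = 2 * 385000 * 4.0 = 3080000.0

3080000.0 bps


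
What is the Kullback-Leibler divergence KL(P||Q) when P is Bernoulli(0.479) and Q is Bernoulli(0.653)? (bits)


KL = p*log2(p/q) + (1-p)*log2((1-p)/(1-q)) = 0.479*log2(0.479/0.653) + 0.521*log2(0.521/0.347) = 0.0913

0.0913 bits


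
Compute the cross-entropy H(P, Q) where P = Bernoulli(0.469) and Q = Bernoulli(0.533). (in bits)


H(P,Q) = -p*log2(q) - (1-p)*log2(1-q). -0.469*log2(0.533) = 0.425755; -0.531*log2(0.467) = 0.583306. H(P,Q) = 0.425755 + 0.583306 = 1.0091

1.0091 bits


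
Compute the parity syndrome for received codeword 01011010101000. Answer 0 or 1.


Syndrome = XOR of all bits = 0 XOR 1 XOR 0 XOR 1 XOR 1 XOR 0 XOR 1 XOR 0 XOR 1 XOR 0 XOR 1 XOR 0 XOR 0 XOR 0 = 0

0


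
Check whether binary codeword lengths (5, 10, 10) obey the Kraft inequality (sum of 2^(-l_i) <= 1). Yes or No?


Kraft sum = sum(2^(-l_i)) = 0.0332, need <= 1. Result: satisfied (a binary prefix-free code with these lengths exists)

Yes


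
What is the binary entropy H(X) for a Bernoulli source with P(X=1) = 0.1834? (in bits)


H = -p*log2(p) - (1-p)*log2(1-p). -0.1834*log2(0.1834) = 0.448768; -0.8166*log2(0.8166) = 0.238691. H = 0.448768 + 0.238691 = 0.6875

0.6875 bits


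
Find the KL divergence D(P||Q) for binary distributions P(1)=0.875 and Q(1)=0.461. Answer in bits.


KL = p*log2(p/q) + (1-p)*log2((1-p)/(1-q)) = 0.875*log2(0.875/0.461) + 0.125*log2(0.125/0.539) = 0.5454

0.5454 bits


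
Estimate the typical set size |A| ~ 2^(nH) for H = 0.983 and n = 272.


log2|A_typical| = nH = 272 * 0.983 = 267.376, so |A_typical| ~ 2^267.376 = 3.077e+80

3.077e+80


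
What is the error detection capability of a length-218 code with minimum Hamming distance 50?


Detection capability = d_min - 1 = 50 - 1 = 49

49 errors


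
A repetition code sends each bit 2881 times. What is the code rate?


Rate = k/n = 1/2881

1/2881


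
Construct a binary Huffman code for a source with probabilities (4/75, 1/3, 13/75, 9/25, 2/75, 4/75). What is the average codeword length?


Huffman construction (repeatedly merge the two least-probable nodes; each merge adds 1 bit to every symbol beneath it): 2/75 + 4/75 = 2/25; 4/75 + 2/25 = 2/15; 2/15 + 13/75 = 23/75; 23/75 + 1/3 = 16/25; 9/25 + 16/25 = 1. Resulting codeword lengths (in the order the probabilities were given): (5, 2, 3, 1, 5, 4). L_avg = sum(p_i * l_i) = 4/75*5 + 1/3*2 + 13/75*3 + 9/25*1 + 2/75*5 + 4/75*4 = 54/25 = 2.16

2.16 bits


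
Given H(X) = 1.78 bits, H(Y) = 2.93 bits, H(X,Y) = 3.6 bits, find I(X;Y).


I(X;Y) = H(X) + H(Y) - H(X,Y) = 1.78 + 2.93 - 3.6 = 1.11

1.11 bits


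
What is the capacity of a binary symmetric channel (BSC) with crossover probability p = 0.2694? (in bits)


H(p) = -p*log2(p) - (1-p)*log2(1-p) = -0.2694*log2(0.2694) - 0.7306*log2(0.7306) = 0.509753 + 0.330850 = 0.8406. C = 1 - H(p) = 1 - 0.8406 = 0.1594

0.1594 bits


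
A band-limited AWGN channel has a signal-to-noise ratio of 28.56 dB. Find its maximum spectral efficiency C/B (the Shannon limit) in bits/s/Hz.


SNR_linear = 10^(28.56/10) = 717.7943; C/B = log2(1 + SNR_linear) = log2(1 + 717.7943) = 9.4894

9.4894 bits/s/Hz


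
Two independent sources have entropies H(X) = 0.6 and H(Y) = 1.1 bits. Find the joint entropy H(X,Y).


For independent variables, H(X,Y) = H(X) + H(Y) = 0.6 + 1.1 = 1.7

1.7 bits


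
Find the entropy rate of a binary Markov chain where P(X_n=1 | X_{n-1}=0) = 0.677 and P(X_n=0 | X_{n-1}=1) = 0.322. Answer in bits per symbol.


Stationary distribution: pi_0 = p10/(p01+p10) = 0.3223, pi_1 = 0.6777. Entropy rate H' = pi_0*H(p01) + pi_1*H(p10) = 0.3223*0.9076 + 0.6777*0.9065 = 0.9069

0.9069 bits/symbol


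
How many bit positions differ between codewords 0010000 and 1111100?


Count differing positions: ^ ^ . ^ ^ . . = 4 differences

4


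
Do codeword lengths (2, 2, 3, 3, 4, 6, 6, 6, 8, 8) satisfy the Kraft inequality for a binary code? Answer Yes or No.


Kraft sum = sum(2^(-l_i)) = 0.8672, need <= 1. Result: satisfied (a binary prefix-free code with these lengths exists)

Yes


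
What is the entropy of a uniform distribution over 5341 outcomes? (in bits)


H = log2(n) = log2(5341) = 12.3829

12.3829 bits


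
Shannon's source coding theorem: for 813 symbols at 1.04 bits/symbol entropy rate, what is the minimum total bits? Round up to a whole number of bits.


Minimum bits >= n * H = 813 * 1.04 = 845.52, rounded up to a whole number of bits = 846

846 bits


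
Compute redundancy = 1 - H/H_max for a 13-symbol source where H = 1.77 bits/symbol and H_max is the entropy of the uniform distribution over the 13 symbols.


H_max = log2(K) = log2(13) = 3.7004 bits/symbol. Redundancy = 1 - H/H_max = 1 - 1.77/3.7004 = 1 - 0.4783 = 0.5217

0.5217


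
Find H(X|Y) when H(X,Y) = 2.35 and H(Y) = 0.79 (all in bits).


H(X|Y) = H(X,Y) - H(Y) = 2.35 - 0.79 = 1.56

1.56 bits


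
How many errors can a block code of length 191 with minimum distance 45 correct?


Correction capability = floor((d-1)/2) = floor((45-1)/2) = 22

22 errors


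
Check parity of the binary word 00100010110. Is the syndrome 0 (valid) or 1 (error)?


Syndrome = XOR of all bits = 0 XOR 0 XOR 1 XOR 0 XOR 0 XOR 0 XOR 1 XOR 0 XOR 1 XOR 1 XOR 0 = 0

0


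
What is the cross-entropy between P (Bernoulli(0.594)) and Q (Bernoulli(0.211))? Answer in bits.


H(P,Q) = -p*log2(q) - (1-p)*log2(1-q). -0.594*log2(0.211) = 1.333343; -0.406*log2(0.789) = 0.138813. H(P,Q) = 1.333343 + 0.138813 = 1.4722

1.4722 bits


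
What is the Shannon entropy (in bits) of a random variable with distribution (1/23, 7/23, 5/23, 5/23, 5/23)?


H = -sum(p_i * log2(p_i)). Terms: -(1/23)*log2(1/23) = 0.196677; -(7/23)*log2(7/23) = 0.522324; -(5/23)*log2(5/23) = 0.478616; -(5/23)*log2(5/23) = 0.478616; -(5/23)*log2(5/23) = 0.478616. H = 0.196677 + 0.522324 + 0.478616 + 0.478616 + 0.478616 = 2.1548

2.1548 bits


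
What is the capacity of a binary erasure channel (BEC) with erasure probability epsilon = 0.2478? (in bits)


C = 1 - epsilon = 1 - 0.2478 = 0.7522

0.7522 bits


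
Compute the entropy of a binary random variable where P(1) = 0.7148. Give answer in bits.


H = -p*log2(p) - (1-p)*log2(1-p). -0.7148*log2(0.7148) = 0.346241; -0.2852*log2(0.2852) = 0.516199. H = 0.346241 + 0.516199 = 0.8624

0.8624 bits


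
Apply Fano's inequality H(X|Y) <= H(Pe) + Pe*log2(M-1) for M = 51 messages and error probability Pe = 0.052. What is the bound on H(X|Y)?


H(Pe) = -Pe*log2(Pe) - (1-Pe)*log2(1-Pe) = -0.052*log2(0.052) - 0.948*log2(0.948) = 0.221798 + 0.073035 = 0.2948. Pe*log2(M-1) = 0.052*log2(50) = 0.293481. Bound = H(Pe) + Pe*log2(M-1) = 0.221798 + 0.073035 + 0.293481 = 0.5883

0.5883 bits


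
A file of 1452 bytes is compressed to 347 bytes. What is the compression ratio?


Ratio = original / compressed = 1452 / 347 = 4.1844

4.1844


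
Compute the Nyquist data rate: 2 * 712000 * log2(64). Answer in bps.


Rate = 2 * B * log2(M) = 2 * 712000 * 6.0 = 8544000.0

8544000.0 bps


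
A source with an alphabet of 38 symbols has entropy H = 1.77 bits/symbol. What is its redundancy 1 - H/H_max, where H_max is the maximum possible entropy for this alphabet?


H_max = log2(K) = log2(38) = 5.2479 bits/symbol. Redundancy = 1 - H/H_max = 1 - 1.77/5.2479 = 1 - 0.3373 = 0.6627

0.6627
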